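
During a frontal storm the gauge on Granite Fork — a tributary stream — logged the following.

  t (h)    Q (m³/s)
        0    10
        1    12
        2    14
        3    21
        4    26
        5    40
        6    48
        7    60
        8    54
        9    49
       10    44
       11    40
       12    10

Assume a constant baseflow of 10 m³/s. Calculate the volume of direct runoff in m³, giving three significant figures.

Direct-runoff ordinates (Q − Q_b): 0.0, 2.0, 4.0, 11.0, 16.0, 30.0, 38.0, 50.0, 44.0, 39.0, 34.0, 30.0, 0.0 m³/s.
ΣQ_DR = 298.0 m³/s.
With Δt = 1 h = 3600 s, V = ΣQ_DR · Δt = 298.0 × 3600 = 1.07 × 10^6 m³.

V ≈ 1.07 × 10^6 m³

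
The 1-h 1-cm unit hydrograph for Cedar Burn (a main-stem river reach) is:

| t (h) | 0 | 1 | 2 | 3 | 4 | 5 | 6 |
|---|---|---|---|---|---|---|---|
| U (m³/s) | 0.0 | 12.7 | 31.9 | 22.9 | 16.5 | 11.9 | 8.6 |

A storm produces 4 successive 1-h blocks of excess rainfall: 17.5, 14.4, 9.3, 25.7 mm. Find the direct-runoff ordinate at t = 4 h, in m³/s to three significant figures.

By discrete convolution, Q_j = Σ (P_i / 10 mm) · U_{j−i}.
At t = 4 h (j=4): Q = (17.5/10)·16.5 + (14.4/10)·22.9 + (9.3/10)·31.9 + (25.7/10)·12.7 = 124 m³/s.

Q ≈ 124 m³/s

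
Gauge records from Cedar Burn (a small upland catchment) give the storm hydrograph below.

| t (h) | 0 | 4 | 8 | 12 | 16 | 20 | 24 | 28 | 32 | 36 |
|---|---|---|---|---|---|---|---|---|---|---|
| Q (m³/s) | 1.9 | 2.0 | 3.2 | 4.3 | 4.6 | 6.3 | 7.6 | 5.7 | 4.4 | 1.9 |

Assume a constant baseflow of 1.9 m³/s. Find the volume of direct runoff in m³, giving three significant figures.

V ≈ 3.30 × 10^5 m³

Direct-runoff ordinates (Q − Q_b): 0.0, 0.1, 1.3, 2.4, 2.7, 4.4, 5.7, 3.8, 2.5, 0.0 m³/s.
ΣQ_DR = 22.90 m³/s.
With Δt = 4 h = 14400 s, V = ΣQ_DR · Δt = 22.90 × 14400 = 3.30 × 10^5 m³.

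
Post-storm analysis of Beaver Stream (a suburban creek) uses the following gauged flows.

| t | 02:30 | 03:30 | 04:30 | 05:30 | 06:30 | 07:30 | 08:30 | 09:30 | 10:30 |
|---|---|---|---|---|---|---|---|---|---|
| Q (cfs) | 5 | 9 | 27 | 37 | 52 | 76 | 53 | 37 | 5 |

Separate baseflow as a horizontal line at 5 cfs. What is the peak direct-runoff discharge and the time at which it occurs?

Q_p = 71.0 cfs at t = 07:30

Subtracting baseflow gives direct-runoff ordinates: 0.0, 4.0, 22.0, 32.0, 47.0, 71.0, 48.0, 32.0, 0.0 cfs.
The maximum is 71.0 cfs, occurring at the reading for t = 07:30.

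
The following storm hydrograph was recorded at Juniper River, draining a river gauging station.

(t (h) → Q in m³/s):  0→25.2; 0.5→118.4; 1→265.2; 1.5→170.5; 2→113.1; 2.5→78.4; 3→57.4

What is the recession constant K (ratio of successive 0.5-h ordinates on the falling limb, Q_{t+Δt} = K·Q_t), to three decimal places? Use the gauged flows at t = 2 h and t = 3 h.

Using the recession-limb readings at t = 2 h and t = 3 h: Q falls from 113.1 to 57.4 m³/s over 2 intervals.
K = (Q₂/Q₁)^(1/2) = (57.4/113.1)^(1/2) = 0.712.

K ≈ 0.712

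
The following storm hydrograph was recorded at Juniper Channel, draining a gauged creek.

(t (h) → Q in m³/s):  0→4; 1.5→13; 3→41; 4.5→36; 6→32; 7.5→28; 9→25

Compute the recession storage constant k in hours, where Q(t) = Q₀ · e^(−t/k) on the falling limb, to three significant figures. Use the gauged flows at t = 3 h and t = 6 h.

k ≈ 12.1 h

On the falling limb, Q drops from 41 to 32 m³/s between t = 3 h and t = 6 h (Δt = 3 h).
k = −Δt / ln(Q₂/Q₁) = −3 / ln(32/41) = 12.1 h.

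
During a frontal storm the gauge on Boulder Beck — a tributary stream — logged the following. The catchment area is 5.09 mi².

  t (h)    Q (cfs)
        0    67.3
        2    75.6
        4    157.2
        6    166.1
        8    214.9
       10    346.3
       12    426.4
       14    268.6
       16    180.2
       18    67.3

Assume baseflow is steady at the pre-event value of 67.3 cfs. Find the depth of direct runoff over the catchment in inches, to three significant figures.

d ≈ 0.790 in

Direct runoff: 0.0, 8.3, 89.9, 98.8, 147.6, 279.0, 359.1, 201.3, 112.9, 0.0 cfs; ΣQ_DR = 1297 cfs.
V = ΣQ_DR · Δt = 1297 × 7200 s = 9.338 × 10^6 ft³.
Over A = 5.09 mi², depth = V / A = 0.790 in.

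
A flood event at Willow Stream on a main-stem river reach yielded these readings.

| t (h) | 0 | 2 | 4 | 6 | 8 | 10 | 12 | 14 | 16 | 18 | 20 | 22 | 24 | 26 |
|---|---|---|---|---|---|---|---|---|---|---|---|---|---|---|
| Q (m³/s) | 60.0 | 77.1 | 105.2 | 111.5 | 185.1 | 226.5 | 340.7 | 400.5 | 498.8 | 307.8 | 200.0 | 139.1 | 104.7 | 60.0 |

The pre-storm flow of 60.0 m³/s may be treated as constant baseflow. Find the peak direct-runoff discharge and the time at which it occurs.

Subtracting baseflow gives direct-runoff ordinates: 0.0, 17.1, 45.2, 51.5, 125.1, 166.5, 280.7, 340.5, 438.8, 247.8, 140.0, 79.1, 44.7, 0.0 m³/s.
The maximum is 438.8 m³/s, occurring at the reading for t = 16 h.

Q_p = 438.8 m³/s at t = 16 h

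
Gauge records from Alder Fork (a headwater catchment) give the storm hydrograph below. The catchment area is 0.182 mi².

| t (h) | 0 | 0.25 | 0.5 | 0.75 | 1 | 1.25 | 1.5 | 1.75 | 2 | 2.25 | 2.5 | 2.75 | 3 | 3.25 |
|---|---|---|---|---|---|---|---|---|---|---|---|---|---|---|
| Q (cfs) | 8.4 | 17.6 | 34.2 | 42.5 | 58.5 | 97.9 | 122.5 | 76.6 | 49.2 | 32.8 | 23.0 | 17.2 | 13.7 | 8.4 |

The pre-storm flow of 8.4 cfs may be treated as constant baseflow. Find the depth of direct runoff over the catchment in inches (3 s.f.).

d ≈ 1.03 in

Direct runoff: 0.0, 9.2, 25.8, 34.1, 50.1, 89.5, 114.1, 68.2, 40.8, 24.4, 14.6, 8.8, 5.3, 0.0 cfs; ΣQ_DR = 484.9 cfs.
V = ΣQ_DR · Δt = 484.9 × 900 s = 4.364 × 10^5 ft³.
Over A = 0.182 mi², depth = V / A = 1.03 in.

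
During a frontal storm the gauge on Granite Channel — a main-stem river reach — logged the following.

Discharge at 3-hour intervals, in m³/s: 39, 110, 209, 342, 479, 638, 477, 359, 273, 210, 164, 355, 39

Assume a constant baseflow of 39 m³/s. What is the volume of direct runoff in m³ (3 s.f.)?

Direct-runoff ordinates (Q − Q_b): 0.0, 71.0, 170.0, 303.0, 440.0, 599.0, 438.0, 320.0, 234.0, 171.0, 125.0, 316.0, 0.0 m³/s.
ΣQ_DR = 3187 m³/s.
With Δt = 3 h = 10800 s, V = ΣQ_DR · Δt = 3187 × 10800 = 3.44 × 10^7 m³.

V ≈ 3.44 × 10^7 m³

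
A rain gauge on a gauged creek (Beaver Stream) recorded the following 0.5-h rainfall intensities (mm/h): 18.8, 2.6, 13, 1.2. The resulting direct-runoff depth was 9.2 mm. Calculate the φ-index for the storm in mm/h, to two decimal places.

φ ≈ 6.70 mm/h

Only the 2 blocks with intensity above φ contribute runoff: 18.8, 13 mm/h.
Σ(I−φ)·Δt = d  ⇒  (18.8+13 − 2φ)·0.5 = 9.2
φ = (31.80 − 9.2/0.5) / 2 = 6.70 mm/h.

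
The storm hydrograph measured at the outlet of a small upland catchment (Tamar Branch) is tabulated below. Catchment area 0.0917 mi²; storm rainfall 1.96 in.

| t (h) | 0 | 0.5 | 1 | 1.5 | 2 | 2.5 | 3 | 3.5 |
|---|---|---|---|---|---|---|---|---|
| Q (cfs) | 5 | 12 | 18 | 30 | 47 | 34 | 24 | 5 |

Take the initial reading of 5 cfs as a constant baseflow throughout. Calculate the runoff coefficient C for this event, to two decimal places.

C ≈ 0.58

ΣQ_DR = 135.0 cfs; V = ΣQ_DR·Δt = 2.430 × 10^5 ft³.
Runoff depth d = V / A = 1.141 in.
C = d / P = 1.141 / 1.96 = 0.58.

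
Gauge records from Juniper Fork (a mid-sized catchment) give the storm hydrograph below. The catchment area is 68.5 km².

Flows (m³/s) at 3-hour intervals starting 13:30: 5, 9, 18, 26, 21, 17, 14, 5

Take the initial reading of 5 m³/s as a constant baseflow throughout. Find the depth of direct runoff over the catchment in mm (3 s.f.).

d ≈ 11.8 mm

Direct runoff: 0.0, 4.0, 13.0, 21.0, 16.0, 12.0, 9.0, 0.0 m³/s; ΣQ_DR = 75.00 m³/s.
V = ΣQ_DR · Δt = 75.00 × 10800 s = 8.100 × 10^5 m³.
Over A = 68.5 km², depth = V / A = 11.8 mm.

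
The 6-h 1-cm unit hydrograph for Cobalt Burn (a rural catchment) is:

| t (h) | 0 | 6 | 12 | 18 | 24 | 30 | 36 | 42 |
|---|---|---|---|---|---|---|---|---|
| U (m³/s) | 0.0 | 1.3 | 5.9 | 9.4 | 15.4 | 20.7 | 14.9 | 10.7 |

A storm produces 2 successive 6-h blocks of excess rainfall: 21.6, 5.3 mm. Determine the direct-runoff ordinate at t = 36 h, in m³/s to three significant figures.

By discrete convolution, Q_j = Σ (P_i / 10 mm) · U_{j−i}.
At t = 36 h (j=6): Q = (21.6/10)·14.9 + (5.3/10)·20.7 = 43.2 m³/s.

Q ≈ 43.2 m³/s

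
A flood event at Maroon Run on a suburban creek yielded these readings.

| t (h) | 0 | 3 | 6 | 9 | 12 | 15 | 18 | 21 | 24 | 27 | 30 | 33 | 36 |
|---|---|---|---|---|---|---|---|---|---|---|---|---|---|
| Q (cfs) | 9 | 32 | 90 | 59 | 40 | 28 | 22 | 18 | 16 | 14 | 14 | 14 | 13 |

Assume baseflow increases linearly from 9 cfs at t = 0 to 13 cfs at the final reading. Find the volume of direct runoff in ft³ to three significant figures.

Direct-runoff ordinates (Q − Q_b): 0.00, 22.67, 80.33, 49.00, 29.67, 17.33, 11.00, 6.67, 4.33, 2.00, 1.67, 1.33, 0.00 cfs.
ΣQ_DR = 226.0 cfs.
With Δt = 3 h = 10800 s, V = ΣQ_DR · Δt = 226.0 × 10800 = 2.44 × 10^6 ft³.

V ≈ 2.44 × 10^6 ft³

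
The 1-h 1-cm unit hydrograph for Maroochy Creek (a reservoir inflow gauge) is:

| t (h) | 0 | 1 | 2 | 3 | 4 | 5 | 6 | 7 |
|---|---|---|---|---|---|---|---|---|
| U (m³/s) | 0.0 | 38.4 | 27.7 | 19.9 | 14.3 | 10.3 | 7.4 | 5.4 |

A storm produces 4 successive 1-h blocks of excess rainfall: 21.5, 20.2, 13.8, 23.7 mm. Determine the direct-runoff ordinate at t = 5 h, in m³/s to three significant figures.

Q ≈ 144 m³/s

By discrete convolution, Q_j = Σ (P_i / 10 mm) · U_{j−i}.
At t = 5 h (j=5): Q = (21.5/10)·10.3 + (20.2/10)·14.3 + (13.8/10)·19.9 + (23.7/10)·27.7 = 144 m³/s.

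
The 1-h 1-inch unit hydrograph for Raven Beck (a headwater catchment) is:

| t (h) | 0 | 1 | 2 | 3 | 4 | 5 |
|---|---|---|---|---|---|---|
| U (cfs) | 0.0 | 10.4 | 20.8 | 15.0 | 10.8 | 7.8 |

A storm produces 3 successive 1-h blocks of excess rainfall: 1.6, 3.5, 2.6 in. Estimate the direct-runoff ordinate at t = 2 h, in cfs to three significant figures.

Q ≈ 69.7 cfs

By discrete convolution, Q_j = Σ (P_i / 1 in) · U_{j−i}.
At t = 2 h (j=2): Q = (1.6/1)·20.8 + (3.5/1)·10.4 + (2.6/1)·0.0 = 69.7 cfs.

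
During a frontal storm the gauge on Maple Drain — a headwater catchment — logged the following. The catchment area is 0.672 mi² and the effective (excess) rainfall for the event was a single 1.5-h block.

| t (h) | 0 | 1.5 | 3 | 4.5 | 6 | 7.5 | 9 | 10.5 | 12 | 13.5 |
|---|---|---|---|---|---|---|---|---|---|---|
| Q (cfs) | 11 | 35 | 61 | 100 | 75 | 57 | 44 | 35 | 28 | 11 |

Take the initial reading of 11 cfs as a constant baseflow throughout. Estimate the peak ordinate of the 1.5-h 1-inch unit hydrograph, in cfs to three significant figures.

Direct runoff: 0.0, 24.0, 50.0, 89.0, 64.0, 46.0, 33.0, 24.0, 17.0, 0.0 cfs; ΣQ_DR = 347.0 cfs, peak = 89.0 cfs.
Runoff depth d = ΣQ_DR·Δt / A = 347.0 × 5400 / (0.672 mi²) = 1.200 in.
The 1-inch UH is the DRH scaled by (1 in)/d, so U_p = 89.0 × 1/1.200 = 74.2 cfs.

U_p ≈ 74.2 cfs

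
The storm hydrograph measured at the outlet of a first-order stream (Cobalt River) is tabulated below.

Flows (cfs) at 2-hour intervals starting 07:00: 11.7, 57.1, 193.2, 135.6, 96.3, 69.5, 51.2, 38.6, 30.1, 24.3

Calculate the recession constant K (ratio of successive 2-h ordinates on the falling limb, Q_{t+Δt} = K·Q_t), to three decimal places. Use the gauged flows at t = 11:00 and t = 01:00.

K ≈ 0.744

Using the recession-limb readings at t = 11:00 and t = 01:00: Q falls from 193.2 to 24.3 cfs over 7 intervals.
K = (Q₂/Q₁)^(1/7) = (24.3/193.2)^(1/7) = 0.744.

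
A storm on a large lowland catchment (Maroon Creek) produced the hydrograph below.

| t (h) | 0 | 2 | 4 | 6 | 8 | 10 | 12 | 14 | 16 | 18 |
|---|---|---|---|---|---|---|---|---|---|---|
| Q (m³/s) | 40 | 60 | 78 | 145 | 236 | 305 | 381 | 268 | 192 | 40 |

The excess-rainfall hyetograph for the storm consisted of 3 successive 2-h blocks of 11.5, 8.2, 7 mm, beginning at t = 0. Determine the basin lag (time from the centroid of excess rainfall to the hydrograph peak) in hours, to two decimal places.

Centroid of excess rainfall: t_c = Σ P_i·t̄_i / ΣP_i = 2.6629 h (block centres at 1, 3, 5 h).
Hydrograph peak occurs at t = 12 h, so basin lag t_L = 12 − 2.6629 = 9.34 h.

t_L ≈ 9.34 h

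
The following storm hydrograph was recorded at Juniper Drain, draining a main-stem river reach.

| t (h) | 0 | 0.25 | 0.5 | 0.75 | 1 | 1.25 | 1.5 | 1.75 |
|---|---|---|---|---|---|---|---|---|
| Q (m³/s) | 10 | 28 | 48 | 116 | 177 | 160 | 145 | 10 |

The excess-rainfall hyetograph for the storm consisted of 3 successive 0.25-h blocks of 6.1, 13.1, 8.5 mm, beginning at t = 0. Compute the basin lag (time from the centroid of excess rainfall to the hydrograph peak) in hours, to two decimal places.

Centroid of excess rainfall: t_c = Σ P_i·t̄_i / ΣP_i = 0.3967 h (block centres at 0.125, 0.375, 0.625 h).
Hydrograph peak occurs at t = 1 h, so basin lag t_L = 1 − 0.3967 = 0.60 h.

t_L ≈ 0.60 h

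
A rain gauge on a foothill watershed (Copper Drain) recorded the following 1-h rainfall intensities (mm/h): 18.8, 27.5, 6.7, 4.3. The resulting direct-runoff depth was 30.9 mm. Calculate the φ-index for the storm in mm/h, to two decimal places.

Only the 2 blocks with intensity above φ contribute runoff: 18.8, 27.5 mm/h.
Σ(I−φ)·Δt = d  ⇒  (18.8+27.5 − 2φ)·1 = 30.9
φ = (46.30 − 30.9/1) / 2 = 7.70 mm/h.

φ ≈ 7.70 mm/h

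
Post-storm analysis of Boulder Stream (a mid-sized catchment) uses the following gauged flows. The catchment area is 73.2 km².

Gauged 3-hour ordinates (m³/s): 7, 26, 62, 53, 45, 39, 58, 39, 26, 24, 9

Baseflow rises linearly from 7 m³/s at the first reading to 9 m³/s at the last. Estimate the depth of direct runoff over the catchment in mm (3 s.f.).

Direct runoff: 0.00, 18.80, 54.60, 45.40, 37.20, 31.00, 49.80, 30.60, 17.40, 15.20, 0.00 m³/s; ΣQ_DR = 300.0 m³/s.
V = ΣQ_DR · Δt = 300.0 × 10800 s = 3.240 × 10^6 m³.
Over A = 73.2 km², depth = V / A = 44.3 mm.

d ≈ 44.3 mm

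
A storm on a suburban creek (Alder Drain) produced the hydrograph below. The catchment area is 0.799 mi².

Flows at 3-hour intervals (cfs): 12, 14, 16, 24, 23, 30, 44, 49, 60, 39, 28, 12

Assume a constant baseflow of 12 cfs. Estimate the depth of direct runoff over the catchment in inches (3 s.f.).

Direct runoff: 0.0, 2.0, 4.0, 12.0, 11.0, 18.0, 32.0, 37.0, 48.0, 27.0, 16.0, 0.0 cfs; ΣQ_DR = 207.0 cfs.
V = ΣQ_DR · Δt = 207.0 × 10800 s = 2.236 × 10^6 ft³.
Over A = 0.799 mi², depth = V / A = 1.20 in.

d ≈ 1.20 in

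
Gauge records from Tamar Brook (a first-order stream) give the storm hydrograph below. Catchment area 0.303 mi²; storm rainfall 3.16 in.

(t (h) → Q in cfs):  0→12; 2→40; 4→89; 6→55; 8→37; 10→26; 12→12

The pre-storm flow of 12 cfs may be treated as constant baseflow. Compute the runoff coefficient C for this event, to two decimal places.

C ≈ 0.61

ΣQ_DR = 187.0 cfs; V = ΣQ_DR·Δt = 1.346 × 10^6 ft³.
Runoff depth d = V / A = 1.913 in.
C = d / P = 1.913 / 3.16 = 0.61.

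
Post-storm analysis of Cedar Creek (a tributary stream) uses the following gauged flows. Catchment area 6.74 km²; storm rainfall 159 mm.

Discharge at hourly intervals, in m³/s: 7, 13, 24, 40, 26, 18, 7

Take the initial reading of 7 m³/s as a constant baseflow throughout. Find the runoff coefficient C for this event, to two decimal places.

C ≈ 0.29

ΣQ_DR = 86.00 m³/s; V = ΣQ_DR·Δt = 3.096 × 10^5 m³.
Runoff depth d = V / A = 45.93 mm.
C = d / P = 45.93 / 159 = 0.29.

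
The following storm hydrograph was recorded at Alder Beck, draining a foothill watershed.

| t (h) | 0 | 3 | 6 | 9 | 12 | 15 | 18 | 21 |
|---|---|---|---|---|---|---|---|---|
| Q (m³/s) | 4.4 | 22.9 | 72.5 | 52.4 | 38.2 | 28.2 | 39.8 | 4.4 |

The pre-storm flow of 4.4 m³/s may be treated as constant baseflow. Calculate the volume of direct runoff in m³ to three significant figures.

Direct-runoff ordinates (Q − Q_b): 0.0, 18.5, 68.1, 48.0, 33.8, 23.8, 35.4, 0.0 m³/s.
ΣQ_DR = 227.6 m³/s.
With Δt = 3 h = 10800 s, V = ΣQ_DR · Δt = 227.6 × 10800 = 2.46 × 10^6 m³.

V ≈ 2.46 × 10^6 m³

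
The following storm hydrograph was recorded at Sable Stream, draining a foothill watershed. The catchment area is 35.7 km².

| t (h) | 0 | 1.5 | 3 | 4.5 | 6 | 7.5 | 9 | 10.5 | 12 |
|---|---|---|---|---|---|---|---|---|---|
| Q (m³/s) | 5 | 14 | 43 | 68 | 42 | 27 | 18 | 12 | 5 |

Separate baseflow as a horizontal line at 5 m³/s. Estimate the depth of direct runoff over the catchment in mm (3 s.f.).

Direct runoff: 0.0, 9.0, 38.0, 63.0, 37.0, 22.0, 13.0, 7.0, 0.0 m³/s; ΣQ_DR = 189.0 m³/s.
V = ΣQ_DR · Δt = 189.0 × 5400 s = 1.021 × 10^6 m³.
Over A = 35.7 km², depth = V / A = 28.6 mm.

d ≈ 28.6 mm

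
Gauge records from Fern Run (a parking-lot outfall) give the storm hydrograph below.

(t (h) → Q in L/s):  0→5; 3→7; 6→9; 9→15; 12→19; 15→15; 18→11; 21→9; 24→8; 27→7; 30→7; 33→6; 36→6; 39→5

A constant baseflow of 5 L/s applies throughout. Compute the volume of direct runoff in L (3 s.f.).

Direct-runoff ordinates (Q − Q_b): 0.0, 2.0, 4.0, 10.0, 14.0, 10.0, 6.0, 4.0, 3.0, 2.0, 2.0, 1.0, 1.0, 0.0 L/s.
ΣQ_DR = 59.00 L/s.
With Δt = 3 h = 10800 s, V = ΣQ_DR · Δt = 59.00 × 10800 = 6.37 × 10^5 L.

V ≈ 6.37 × 10^5 L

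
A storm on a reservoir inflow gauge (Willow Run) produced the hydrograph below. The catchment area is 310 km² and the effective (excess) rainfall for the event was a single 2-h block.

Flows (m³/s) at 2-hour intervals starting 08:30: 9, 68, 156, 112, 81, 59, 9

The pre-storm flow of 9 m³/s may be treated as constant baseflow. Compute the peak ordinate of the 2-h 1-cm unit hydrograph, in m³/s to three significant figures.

Direct runoff: 0.0, 59.0, 147.0, 103.0, 72.0, 50.0, 0.0 m³/s; ΣQ_DR = 431.0 m³/s, peak = 147.0 m³/s.
Runoff depth d = ΣQ_DR·Δt / A = 431.0 × 7200 / (310 km²) = 10.01 mm.
The 1-cm UH is the DRH scaled by (10 mm)/d, so U_p = 147.0 × 10/10.01 = 147 m³/s.

U_p ≈ 147 m³/s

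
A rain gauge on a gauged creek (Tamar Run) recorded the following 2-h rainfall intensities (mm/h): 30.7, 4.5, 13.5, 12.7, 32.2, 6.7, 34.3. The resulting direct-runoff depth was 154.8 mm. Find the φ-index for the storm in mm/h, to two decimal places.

Only the 5 blocks with intensity above φ contribute runoff: 30.7, 13.5, 12.7, 32.2, 34.3 mm/h.
Σ(I−φ)·Δt = d  ⇒  (30.7+13.5+12.7+32.2+34.3 − 5φ)·2 = 154.8
φ = (123.4 − 154.8/2) / 5 = 9.20 mm/h.

φ ≈ 9.20 mm/h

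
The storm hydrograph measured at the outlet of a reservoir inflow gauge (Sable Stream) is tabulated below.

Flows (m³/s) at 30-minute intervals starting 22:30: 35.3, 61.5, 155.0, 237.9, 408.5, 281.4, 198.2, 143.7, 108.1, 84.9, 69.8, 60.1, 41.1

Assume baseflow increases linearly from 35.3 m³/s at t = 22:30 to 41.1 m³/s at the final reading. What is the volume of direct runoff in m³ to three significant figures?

Direct-runoff ordinates (Q − Q_b): 0.00, 25.72, 118.73, 201.15, 371.27, 243.68, 160.00, 105.02, 68.93, 45.25, 29.67, 19.48, 0.00 m³/s.
ΣQ_DR = 1389 m³/s.
With Δt = 0.5 h = 1800 s, V = ΣQ_DR · Δt = 1389 × 1800 = 2.50 × 10^6 m³.

V ≈ 2.50 × 10^6 m³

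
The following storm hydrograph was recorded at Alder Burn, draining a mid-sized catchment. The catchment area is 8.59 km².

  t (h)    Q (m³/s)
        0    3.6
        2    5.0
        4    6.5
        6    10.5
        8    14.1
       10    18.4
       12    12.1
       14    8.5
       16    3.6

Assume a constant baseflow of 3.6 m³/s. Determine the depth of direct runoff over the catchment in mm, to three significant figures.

Direct runoff: 0.0, 1.4, 2.9, 6.9, 10.5, 14.8, 8.5, 4.9, 0.0 m³/s; ΣQ_DR = 49.90 m³/s.
V = ΣQ_DR · Δt = 49.90 × 7200 s = 3.593 × 10^5 m³.
Over A = 8.59 km², depth = V / A = 41.8 mm.

d ≈ 41.8 mm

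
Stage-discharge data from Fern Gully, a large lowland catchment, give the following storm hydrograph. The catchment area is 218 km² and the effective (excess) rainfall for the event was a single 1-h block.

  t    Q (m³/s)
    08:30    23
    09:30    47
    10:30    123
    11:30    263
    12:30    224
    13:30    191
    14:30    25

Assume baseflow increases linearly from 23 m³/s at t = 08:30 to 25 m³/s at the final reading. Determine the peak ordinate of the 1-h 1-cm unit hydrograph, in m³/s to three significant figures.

U_p ≈ 199 m³/s

Direct runoff: 0.00, 23.67, 99.33, 239.00, 199.67, 166.33, 0.00 m³/s; ΣQ_DR = 728.0 m³/s, peak = 239.00 m³/s.
Runoff depth d = ΣQ_DR·Δt / A = 728.0 × 3600 / (218 km²) = 12.02 mm.
The 1-cm UH is the DRH scaled by (10 mm)/d, so U_p = 239.00 × 10/12.02 = 199 m³/s.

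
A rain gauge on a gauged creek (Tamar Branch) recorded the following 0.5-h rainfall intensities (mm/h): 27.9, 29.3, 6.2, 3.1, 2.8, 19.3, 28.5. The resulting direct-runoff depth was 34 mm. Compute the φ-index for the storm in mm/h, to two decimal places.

φ ≈ 9.25 mm/h

Only the 4 blocks with intensity above φ contribute runoff: 27.9, 29.3, 19.3, 28.5 mm/h.
Σ(I−φ)·Δt = d  ⇒  (27.9+29.3+19.3+28.5 − 4φ)·0.5 = 34
φ = (105.0 − 34/0.5) / 4 = 9.25 mm/h.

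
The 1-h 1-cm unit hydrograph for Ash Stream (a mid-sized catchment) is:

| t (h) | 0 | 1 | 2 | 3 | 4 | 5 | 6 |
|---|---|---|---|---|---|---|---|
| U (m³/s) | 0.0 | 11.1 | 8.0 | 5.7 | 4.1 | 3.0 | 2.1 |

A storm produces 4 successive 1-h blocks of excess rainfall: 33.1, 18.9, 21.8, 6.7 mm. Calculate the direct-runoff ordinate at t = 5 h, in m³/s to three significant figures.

Q ≈ 35.5 m³/s

By discrete convolution, Q_j = Σ (P_i / 10 mm) · U_{j−i}.
At t = 5 h (j=5): Q = (33.1/10)·3.0 + (18.9/10)·4.1 + (21.8/10)·5.7 + (6.7/10)·8.0 = 35.5 m³/s.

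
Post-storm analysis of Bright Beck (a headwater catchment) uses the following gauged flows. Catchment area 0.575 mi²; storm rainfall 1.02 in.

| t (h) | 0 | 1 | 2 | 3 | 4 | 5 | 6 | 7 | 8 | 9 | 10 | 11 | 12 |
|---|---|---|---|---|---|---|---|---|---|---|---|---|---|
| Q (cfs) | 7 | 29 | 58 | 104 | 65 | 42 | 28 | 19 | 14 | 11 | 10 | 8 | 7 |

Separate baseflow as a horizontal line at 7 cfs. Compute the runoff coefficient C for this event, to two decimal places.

C ≈ 0.82

ΣQ_DR = 311.0 cfs; V = ΣQ_DR·Δt = 1.120 × 10^6 ft³.
Runoff depth d = V / A = 0.8381 in.
C = d / P = 0.8381 / 1.02 = 0.82.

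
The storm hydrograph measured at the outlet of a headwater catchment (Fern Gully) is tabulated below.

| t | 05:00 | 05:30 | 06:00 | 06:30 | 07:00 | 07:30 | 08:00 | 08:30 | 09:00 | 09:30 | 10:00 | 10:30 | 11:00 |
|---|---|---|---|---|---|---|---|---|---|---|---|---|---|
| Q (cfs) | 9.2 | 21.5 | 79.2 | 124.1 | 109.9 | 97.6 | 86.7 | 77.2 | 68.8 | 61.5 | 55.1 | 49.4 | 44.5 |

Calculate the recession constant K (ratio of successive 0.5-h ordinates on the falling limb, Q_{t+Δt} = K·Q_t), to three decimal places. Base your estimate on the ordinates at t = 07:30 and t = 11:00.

K ≈ 0.894

Using the recession-limb readings at t = 07:30 and t = 11:00: Q falls from 97.6 to 44.5 cfs over 7 intervals.
K = (Q₂/Q₁)^(1/7) = (44.5/97.6)^(1/7) = 0.894.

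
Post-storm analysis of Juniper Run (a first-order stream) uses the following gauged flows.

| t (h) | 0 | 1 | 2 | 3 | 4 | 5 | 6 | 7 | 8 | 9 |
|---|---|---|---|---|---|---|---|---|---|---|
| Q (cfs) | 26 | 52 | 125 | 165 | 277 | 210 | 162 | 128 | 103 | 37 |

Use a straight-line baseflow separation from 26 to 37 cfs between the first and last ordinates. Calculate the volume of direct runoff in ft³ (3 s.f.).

Direct-runoff ordinates (Q − Q_b): 0.00, 24.78, 96.56, 135.33, 246.11, 177.89, 128.67, 93.44, 67.22, 0.00 cfs.
ΣQ_DR = 970.0 cfs.
With Δt = 1 h = 3600 s, V = ΣQ_DR · Δt = 970.0 × 3600 = 3.49 × 10^6 ft³.

V ≈ 3.49 × 10^6 ft³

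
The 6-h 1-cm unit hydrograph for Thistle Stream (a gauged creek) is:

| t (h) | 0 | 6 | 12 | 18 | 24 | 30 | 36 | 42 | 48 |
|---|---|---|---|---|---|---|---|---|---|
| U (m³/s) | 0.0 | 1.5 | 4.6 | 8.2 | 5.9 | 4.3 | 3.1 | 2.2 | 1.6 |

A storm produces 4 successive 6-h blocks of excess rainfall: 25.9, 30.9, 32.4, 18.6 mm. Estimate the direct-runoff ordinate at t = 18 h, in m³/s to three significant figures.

By discrete convolution, Q_j = Σ (P_i / 10 mm) · U_{j−i}.
At t = 18 h (j=3): Q = (25.9/10)·8.2 + (30.9/10)·4.6 + (32.4/10)·1.5 + (18.6/10)·0.0 = 40.3 m³/s.

Q ≈ 40.3 m³/s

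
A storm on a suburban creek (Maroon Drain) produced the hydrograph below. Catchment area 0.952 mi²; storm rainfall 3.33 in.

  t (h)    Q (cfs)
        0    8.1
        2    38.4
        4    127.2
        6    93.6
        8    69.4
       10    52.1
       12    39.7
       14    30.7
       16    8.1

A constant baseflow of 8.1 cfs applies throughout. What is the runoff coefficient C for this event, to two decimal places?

C ≈ 0.39

ΣQ_DR = 394.4 cfs; V = ΣQ_DR·Δt = 2.840 × 10^6 ft³.
Runoff depth d = V / A = 1.284 in.
C = d / P = 1.284 / 3.33 = 0.39.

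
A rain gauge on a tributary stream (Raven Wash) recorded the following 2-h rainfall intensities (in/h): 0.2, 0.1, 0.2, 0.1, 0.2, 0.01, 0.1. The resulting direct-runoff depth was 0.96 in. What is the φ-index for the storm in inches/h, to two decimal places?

φ ≈ 0.07 in/h

Only the 6 blocks with intensity above φ contribute runoff: 0.2, 0.1, 0.2, 0.1, 0.2, 0.1 in/h.
Σ(I−φ)·Δt = d  ⇒  (0.2+0.1+0.2+0.1+0.2+0.1 − 6φ)·2 = 0.96
φ = (0.9000 − 0.96/2) / 6 = 0.07 in/h.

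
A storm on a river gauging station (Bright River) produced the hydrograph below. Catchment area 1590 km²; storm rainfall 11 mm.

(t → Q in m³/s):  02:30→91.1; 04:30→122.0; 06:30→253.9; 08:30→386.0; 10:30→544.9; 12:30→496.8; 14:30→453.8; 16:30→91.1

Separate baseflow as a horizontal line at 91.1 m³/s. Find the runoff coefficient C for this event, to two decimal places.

C ≈ 0.70

ΣQ_DR = 1711 m³/s; V = ΣQ_DR·Δt = 1.232 × 10^7 m³.
Runoff depth d = V / A = 7.747 mm.
C = d / P = 7.747 / 11 = 0.70.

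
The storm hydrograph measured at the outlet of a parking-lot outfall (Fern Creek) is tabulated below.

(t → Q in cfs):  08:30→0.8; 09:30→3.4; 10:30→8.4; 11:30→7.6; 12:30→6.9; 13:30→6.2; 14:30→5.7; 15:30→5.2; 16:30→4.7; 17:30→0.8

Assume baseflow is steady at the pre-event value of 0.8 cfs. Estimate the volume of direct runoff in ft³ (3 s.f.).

V ≈ 1.50 × 10^5 ft³

Direct-runoff ordinates (Q − Q_b): 0.0, 2.6, 7.6, 6.8, 6.1, 5.4, 4.9, 4.4, 3.9, 0.0 cfs.
ΣQ_DR = 41.70 cfs.
With Δt = 1 h = 3600 s, V = ΣQ_DR · Δt = 41.70 × 3600 = 1.50 × 10^5 ft³.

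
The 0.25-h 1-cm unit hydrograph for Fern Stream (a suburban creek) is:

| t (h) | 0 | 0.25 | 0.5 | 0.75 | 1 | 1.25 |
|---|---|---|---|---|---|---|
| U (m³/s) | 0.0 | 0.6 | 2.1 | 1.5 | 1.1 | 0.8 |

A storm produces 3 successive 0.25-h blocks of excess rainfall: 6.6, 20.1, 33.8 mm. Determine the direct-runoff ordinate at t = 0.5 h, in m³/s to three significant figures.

Q ≈ 2.59 m³/s

By discrete convolution, Q_j = Σ (P_i / 10 mm) · U_{j−i}.
At t = 0.5 h (j=2): Q = (6.6/10)·2.1 + (20.1/10)·0.6 + (33.8/10)·0.0 = 2.59 m³/s.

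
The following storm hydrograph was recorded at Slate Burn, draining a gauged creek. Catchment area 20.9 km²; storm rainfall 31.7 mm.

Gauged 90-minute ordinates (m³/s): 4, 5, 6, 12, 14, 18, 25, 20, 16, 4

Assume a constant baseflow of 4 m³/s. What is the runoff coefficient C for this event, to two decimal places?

ΣQ_DR = 84.00 m³/s; V = ΣQ_DR·Δt = 4.536 × 10^5 m³.
Runoff depth d = V / A = 21.70 mm.
C = d / P = 21.70 / 31.7 = 0.68.

C ≈ 0.68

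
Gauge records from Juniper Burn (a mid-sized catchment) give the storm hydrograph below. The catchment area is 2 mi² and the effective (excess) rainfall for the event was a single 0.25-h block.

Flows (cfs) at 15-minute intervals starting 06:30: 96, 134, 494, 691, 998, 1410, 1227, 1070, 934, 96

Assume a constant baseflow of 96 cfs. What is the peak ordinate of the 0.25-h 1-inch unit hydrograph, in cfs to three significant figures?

Direct runoff: 0.0, 38.0, 398.0, 595.0, 902.0, 1314.0, 1131.0, 974.0, 838.0, 0.0 cfs; ΣQ_DR = 6190 cfs, peak = 1314.0 cfs.
Runoff depth d = ΣQ_DR·Δt / A = 6190 × 900 / (2 mi²) = 1.199 in.
The 1-inch UH is the DRH scaled by (1 in)/d, so U_p = 1314.0 × 1/1.199 = 1100 cfs.

U_p ≈ 1100 cfs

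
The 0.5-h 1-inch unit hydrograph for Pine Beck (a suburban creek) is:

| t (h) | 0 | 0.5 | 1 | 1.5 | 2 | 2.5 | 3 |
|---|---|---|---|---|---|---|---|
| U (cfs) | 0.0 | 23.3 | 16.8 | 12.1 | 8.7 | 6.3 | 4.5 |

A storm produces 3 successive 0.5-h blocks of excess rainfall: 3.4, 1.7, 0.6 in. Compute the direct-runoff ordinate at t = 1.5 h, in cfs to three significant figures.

By discrete convolution, Q_j = Σ (P_i / 1 in) · U_{j−i}.
At t = 1.5 h (j=3): Q = (3.4/1)·12.1 + (1.7/1)·16.8 + (0.6/1)·23.3 = 83.7 cfs.

Q ≈ 83.7 cfs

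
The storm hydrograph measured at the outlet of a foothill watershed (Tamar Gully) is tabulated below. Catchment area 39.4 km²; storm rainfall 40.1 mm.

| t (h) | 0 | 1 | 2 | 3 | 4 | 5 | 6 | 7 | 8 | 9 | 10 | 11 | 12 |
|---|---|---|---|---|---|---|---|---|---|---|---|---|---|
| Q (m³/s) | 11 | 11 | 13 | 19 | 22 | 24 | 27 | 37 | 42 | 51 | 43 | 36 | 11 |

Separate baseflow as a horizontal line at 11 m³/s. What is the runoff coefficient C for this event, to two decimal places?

ΣQ_DR = 204.0 m³/s; V = ΣQ_DR·Δt = 7.344 × 10^5 m³.
Runoff depth d = V / A = 18.64 mm.
C = d / P = 18.64 / 40.1 = 0.46.

C ≈ 0.46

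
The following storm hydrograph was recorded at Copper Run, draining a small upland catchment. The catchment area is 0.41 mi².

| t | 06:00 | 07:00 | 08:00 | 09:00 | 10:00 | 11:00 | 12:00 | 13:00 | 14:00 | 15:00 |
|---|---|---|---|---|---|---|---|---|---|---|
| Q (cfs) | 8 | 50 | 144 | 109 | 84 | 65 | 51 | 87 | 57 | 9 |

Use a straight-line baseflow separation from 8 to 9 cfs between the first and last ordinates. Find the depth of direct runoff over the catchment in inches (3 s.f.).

Direct runoff: 0.00, 41.89, 135.78, 100.67, 75.56, 56.44, 42.33, 78.22, 48.11, 0.00 cfs; ΣQ_DR = 579.0 cfs.
V = ΣQ_DR · Δt = 579.0 × 3600 s = 2.084 × 10^6 ft³.
Over A = 0.41 mi², depth = V / A = 2.19 in.

d ≈ 2.19 in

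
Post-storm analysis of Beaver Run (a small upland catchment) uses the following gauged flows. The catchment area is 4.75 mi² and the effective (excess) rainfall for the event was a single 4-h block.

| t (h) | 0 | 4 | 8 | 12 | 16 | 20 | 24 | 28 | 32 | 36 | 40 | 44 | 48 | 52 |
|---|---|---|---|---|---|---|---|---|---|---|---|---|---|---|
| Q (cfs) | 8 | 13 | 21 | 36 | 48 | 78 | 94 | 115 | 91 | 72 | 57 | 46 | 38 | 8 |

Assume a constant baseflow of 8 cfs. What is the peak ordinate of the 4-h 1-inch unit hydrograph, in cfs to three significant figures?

U_p ≈ 134 cfs

Direct runoff: 0.0, 5.0, 13.0, 28.0, 40.0, 70.0, 86.0, 107.0, 83.0, 64.0, 49.0, 38.0, 30.0, 0.0 cfs; ΣQ_DR = 613.0 cfs, peak = 107.0 cfs.
Runoff depth d = ΣQ_DR·Δt / A = 613.0 × 14400 / (4.75 mi²) = 0.7999 in.
The 1-inch UH is the DRH scaled by (1 in)/d, so U_p = 107.0 × 1/0.7999 = 134 cfs.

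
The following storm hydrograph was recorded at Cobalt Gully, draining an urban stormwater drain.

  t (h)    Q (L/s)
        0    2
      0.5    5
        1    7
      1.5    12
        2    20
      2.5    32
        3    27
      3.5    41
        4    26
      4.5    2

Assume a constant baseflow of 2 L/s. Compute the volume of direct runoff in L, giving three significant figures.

Direct-runoff ordinates (Q − Q_b): 0.0, 3.0, 5.0, 10.0, 18.0, 30.0, 25.0, 39.0, 24.0, 0.0 L/s.
ΣQ_DR = 154.0 L/s.
With Δt = 0.5 h = 1800 s, V = ΣQ_DR · Δt = 154.0 × 1800 = 2.77 × 10^5 L.

V ≈ 2.77 × 10^5 L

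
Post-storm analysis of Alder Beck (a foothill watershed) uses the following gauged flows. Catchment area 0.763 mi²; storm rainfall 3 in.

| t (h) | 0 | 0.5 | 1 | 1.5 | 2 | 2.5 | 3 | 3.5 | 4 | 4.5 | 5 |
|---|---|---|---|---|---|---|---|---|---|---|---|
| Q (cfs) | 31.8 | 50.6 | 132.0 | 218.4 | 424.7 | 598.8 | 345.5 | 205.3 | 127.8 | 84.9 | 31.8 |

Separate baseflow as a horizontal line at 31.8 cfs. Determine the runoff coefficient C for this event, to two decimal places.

C ≈ 0.64

ΣQ_DR = 1902 cfs; V = ΣQ_DR·Δt = 3.423 × 10^6 ft³.
Runoff depth d = V / A = 1.931 in.
C = d / P = 1.931 / 3 = 0.64.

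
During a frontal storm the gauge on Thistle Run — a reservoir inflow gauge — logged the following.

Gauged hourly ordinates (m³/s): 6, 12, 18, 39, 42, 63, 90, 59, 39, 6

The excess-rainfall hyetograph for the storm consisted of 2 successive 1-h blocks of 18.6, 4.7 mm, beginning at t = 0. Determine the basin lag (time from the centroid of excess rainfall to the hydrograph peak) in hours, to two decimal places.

Centroid of excess rainfall: t_c = Σ P_i·t̄_i / ΣP_i = 0.7017 h (block centres at 0.5, 1.5 h).
Hydrograph peak occurs at t = 6 h, so basin lag t_L = 6 − 0.7017 = 5.30 h.

t_L ≈ 5.30 h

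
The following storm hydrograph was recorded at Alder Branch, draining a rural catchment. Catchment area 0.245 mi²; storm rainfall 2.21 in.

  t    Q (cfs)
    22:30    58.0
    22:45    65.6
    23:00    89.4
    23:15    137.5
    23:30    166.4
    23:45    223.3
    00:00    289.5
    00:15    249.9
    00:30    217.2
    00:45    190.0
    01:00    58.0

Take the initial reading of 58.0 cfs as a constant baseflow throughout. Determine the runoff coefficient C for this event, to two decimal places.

C ≈ 0.79

ΣQ_DR = 1107 cfs; V = ΣQ_DR·Δt = 9.961 × 10^5 ft³.
Runoff depth d = V / A = 1.750 in.
C = d / P = 1.750 / 2.21 = 0.79.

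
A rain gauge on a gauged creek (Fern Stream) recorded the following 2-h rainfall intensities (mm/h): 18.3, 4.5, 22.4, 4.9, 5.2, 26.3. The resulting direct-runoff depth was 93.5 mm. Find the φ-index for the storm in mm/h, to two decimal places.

Only the 3 blocks with intensity above φ contribute runoff: 18.3, 22.4, 26.3 mm/h.
Σ(I−φ)·Δt = d  ⇒  (18.3+22.4+26.3 − 3φ)·2 = 93.5
φ = (67.00 − 93.5/2) / 3 = 6.75 mm/h.

φ ≈ 6.75 mm/h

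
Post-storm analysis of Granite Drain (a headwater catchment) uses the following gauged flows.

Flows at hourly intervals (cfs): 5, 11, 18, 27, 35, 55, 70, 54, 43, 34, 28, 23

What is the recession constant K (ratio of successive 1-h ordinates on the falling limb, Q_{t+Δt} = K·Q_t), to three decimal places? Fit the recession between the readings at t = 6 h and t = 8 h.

K ≈ 0.784

Using the recession-limb readings at t = 6 h and t = 8 h: Q falls from 70 to 43 cfs over 2 intervals.
K = (Q₂/Q₁)^(1/2) = (43/70)^(1/2) = 0.784.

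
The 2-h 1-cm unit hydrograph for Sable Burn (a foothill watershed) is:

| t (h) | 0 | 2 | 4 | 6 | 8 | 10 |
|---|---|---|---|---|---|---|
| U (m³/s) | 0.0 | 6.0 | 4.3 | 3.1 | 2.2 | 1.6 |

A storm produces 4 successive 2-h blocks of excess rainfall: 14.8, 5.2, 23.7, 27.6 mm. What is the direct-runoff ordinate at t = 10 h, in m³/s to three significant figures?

Q ≈ 22.7 m³/s

By discrete convolution, Q_j = Σ (P_i / 10 mm) · U_{j−i}.
At t = 10 h (j=5): Q = (14.8/10)·1.6 + (5.2/10)·2.2 + (23.7/10)·3.1 + (27.6/10)·4.3 = 22.7 m³/s.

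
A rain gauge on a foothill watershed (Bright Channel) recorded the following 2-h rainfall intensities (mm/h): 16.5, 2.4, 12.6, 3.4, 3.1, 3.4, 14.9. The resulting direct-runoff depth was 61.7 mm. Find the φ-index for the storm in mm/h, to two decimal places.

Only the 3 blocks with intensity above φ contribute runoff: 16.5, 12.6, 14.9 mm/h.
Σ(I−φ)·Δt = d  ⇒  (16.5+12.6+14.9 − 3φ)·2 = 61.7
φ = (44.00 − 61.7/2) / 3 = 4.38 mm/h.

φ ≈ 4.38 mm/h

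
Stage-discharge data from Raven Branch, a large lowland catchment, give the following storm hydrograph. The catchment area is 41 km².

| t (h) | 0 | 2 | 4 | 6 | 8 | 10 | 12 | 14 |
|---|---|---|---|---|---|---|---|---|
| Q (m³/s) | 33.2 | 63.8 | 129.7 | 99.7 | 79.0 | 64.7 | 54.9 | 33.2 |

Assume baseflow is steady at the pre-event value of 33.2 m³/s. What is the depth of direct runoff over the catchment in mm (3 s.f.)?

d ≈ 51.4 mm

Direct runoff: 0.0, 30.6, 96.5, 66.5, 45.8, 31.5, 21.7, 0.0 m³/s; ΣQ_DR = 292.6 m³/s.
V = ΣQ_DR · Δt = 292.6 × 7200 s = 2.107 × 10^6 m³.
Over A = 41 km², depth = V / A = 51.4 mm.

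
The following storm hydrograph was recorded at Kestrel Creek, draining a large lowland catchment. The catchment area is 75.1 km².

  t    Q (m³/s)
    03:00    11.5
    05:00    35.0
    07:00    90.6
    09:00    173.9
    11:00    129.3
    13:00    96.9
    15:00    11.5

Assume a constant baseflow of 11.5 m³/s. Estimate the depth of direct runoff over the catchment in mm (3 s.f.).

Direct runoff: 0.0, 23.5, 79.1, 162.4, 117.8, 85.4, 0.0 m³/s; ΣQ_DR = 468.2 m³/s.
V = ΣQ_DR · Δt = 468.2 × 7200 s = 3.371 × 10^6 m³.
Over A = 75.1 km², depth = V / A = 44.9 mm.

d ≈ 44.9 mm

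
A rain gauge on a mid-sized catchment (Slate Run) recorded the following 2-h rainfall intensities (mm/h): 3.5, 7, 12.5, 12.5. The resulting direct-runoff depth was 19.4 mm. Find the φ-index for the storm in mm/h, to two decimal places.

Only the 2 blocks with intensity above φ contribute runoff: 12.5, 12.5 mm/h.
Σ(I−φ)·Δt = d  ⇒  (12.5+12.5 − 2φ)·2 = 19.4
φ = (25.00 − 19.4/2) / 2 = 7.65 mm/h.

φ ≈ 7.65 mm/h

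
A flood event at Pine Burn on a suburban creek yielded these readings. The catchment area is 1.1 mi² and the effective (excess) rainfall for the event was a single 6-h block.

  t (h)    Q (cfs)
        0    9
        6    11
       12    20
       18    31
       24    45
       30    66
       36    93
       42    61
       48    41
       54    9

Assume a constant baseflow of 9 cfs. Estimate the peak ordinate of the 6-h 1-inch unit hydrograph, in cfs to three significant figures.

U_p ≈ 33.6 cfs

Direct runoff: 0.0, 2.0, 11.0, 22.0, 36.0, 57.0, 84.0, 52.0, 32.0, 0.0 cfs; ΣQ_DR = 296.0 cfs, peak = 84.0 cfs.
Runoff depth d = ΣQ_DR·Δt / A = 296.0 × 21600 / (1.1 mi²) = 2.502 in.
The 1-inch UH is the DRH scaled by (1 in)/d, so U_p = 84.0 × 1/2.502 = 33.6 cfs.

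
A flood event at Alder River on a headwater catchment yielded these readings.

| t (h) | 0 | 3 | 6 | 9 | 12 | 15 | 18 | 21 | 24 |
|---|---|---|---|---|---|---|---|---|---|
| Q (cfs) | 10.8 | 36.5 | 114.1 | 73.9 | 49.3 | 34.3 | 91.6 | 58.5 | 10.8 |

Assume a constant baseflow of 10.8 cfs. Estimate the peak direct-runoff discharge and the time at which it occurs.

Subtracting baseflow gives direct-runoff ordinates: 0.0, 25.7, 103.3, 63.1, 38.5, 23.5, 80.8, 47.7, 0.0 cfs.
The maximum is 103.3 cfs, occurring at the reading for t = 6 h.

Q_p = 103.3 cfs at t = 6 h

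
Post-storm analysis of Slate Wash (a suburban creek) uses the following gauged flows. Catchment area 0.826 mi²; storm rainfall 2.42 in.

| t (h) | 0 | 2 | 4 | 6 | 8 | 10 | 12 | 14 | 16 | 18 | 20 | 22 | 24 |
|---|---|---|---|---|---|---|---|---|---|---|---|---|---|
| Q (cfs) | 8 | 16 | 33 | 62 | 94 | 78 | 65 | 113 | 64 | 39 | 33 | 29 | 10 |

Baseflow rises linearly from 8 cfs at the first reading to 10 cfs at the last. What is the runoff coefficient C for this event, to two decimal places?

C ≈ 0.82

ΣQ_DR = 527.0 cfs; V = ΣQ_DR·Δt = 3.794 × 10^6 ft³.
Runoff depth d = V / A = 1.977 in.
C = d / P = 1.977 / 2.42 = 0.82.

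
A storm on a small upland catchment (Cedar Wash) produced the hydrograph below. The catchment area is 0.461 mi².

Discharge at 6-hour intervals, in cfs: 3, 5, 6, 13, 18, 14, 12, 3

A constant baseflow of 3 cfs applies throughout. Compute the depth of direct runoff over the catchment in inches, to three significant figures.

Direct runoff: 0.0, 2.0, 3.0, 10.0, 15.0, 11.0, 9.0, 0.0 cfs; ΣQ_DR = 50.00 cfs.
V = ΣQ_DR · Δt = 50.00 × 21600 s = 1.080 × 10^6 ft³.
Over A = 0.461 mi², depth = V / A = 1.01 in.

d ≈ 1.01 in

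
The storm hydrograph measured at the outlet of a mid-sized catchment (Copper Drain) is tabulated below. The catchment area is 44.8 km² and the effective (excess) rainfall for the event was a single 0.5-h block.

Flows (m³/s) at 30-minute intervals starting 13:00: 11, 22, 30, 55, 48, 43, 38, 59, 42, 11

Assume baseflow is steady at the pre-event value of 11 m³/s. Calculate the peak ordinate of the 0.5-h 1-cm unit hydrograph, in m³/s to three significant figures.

Direct runoff: 0.0, 11.0, 19.0, 44.0, 37.0, 32.0, 27.0, 48.0, 31.0, 0.0 m³/s; ΣQ_DR = 249.0 m³/s, peak = 48.0 m³/s.
Runoff depth d = ΣQ_DR·Δt / A = 249.0 × 1800 / (44.8 km²) = 10.00 mm.
The 1-cm UH is the DRH scaled by (10 mm)/d, so U_p = 48.0 × 10/10.00 = 48.0 m³/s.

U_p ≈ 48.0 m³/s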